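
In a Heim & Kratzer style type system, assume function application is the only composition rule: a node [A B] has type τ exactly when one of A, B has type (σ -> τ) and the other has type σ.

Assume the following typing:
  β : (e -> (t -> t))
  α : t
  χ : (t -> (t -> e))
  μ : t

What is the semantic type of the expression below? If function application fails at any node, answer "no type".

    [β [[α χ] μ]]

(t -> t)

[α χ] — χ of type (t -> (t -> e)) combines with α of type t: type (t -> e).
[[α χ] μ] — [α χ] of type (t -> e) combines with μ of type t: type e.
[β [[α χ] μ]] — β of type (e -> (t -> t)) combines with [[α χ] μ] of type e: type (t -> t).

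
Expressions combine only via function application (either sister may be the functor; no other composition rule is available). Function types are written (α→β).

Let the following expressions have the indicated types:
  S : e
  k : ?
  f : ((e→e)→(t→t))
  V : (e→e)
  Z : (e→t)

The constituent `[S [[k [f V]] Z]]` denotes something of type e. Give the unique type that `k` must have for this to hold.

((t→t)→((e→t)→(e→e)))

[S [[k [f V]] Z]] must have type e. The sister S has type e; that is not a function onto e, so [[k [f V]] Z] must be the functor, of type (e→e).
[[k [f V]] Z] must have type (e→e). The sister Z has type (e→t); that is not a function onto (e→e), so [k [f V]] must be the functor, of type ((e→t)→(e→e)).
[k [f V]] must have type ((e→t)→(e→e)). The sister [f V] has type (t→t); that is not a function onto ((e→t)→(e→e)), so k must be the functor, of type ((t→t)→((e→t)→(e→e))).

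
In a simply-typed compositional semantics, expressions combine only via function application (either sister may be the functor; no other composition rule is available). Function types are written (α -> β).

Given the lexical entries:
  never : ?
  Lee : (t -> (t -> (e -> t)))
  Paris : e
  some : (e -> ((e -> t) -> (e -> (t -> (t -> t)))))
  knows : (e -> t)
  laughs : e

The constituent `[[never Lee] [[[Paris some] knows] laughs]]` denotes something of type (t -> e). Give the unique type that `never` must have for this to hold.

((t -> (t -> (e -> t))) -> ((t -> (t -> t)) -> (t -> e)))

At [[never Lee] [[[Paris some] knows] laughs]] (required: (t -> e)): [[[Paris some] knows] laughs] is (t -> (t -> t)), which is not a function with range (t -> e); hence [never Lee] is the functor — type ((t -> (t -> t)) -> (t -> e)).
At [never Lee] (required: ((t -> (t -> t)) -> (t -> e))): Lee is (t -> (t -> (e -> t))), which is not a function with range ((t -> (t -> t)) -> (t -> e)); hence never is the functor — type ((t -> (t -> (e -> t))) -> ((t -> (t -> t)) -> (t -> e))).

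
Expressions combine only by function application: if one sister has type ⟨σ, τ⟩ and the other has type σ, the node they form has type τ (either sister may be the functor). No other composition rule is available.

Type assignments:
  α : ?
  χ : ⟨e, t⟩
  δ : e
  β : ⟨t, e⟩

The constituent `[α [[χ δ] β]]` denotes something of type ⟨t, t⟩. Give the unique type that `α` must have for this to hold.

For [α [[χ δ] β]] to have type ⟨t, t⟩ with [[χ δ] β] of type e, α must be the function: α : ⟨e, ⟨t, t⟩⟩.

⟨e, ⟨t, t⟩⟩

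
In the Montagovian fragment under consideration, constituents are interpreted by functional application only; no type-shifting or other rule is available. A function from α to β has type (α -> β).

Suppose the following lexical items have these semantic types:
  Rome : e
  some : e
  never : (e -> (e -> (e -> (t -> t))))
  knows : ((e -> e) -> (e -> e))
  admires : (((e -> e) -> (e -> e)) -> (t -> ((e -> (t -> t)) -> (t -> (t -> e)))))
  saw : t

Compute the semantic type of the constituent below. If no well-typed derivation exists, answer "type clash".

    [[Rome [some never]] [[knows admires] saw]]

[some never]: (e -> (e -> (e -> (t -> t)))) applied to e yields (e -> (e -> (t -> t))).
[Rome [some never]]: (e -> (e -> (t -> t))) applied to e yields (e -> (t -> t)).
[knows admires]: (((e -> e) -> (e -> e)) -> (t -> ((e -> (t -> t)) -> (t -> (t -> e))))) applied to ((e -> e) -> (e -> e)) yields (t -> ((e -> (t -> t)) -> (t -> (t -> e)))).
[[knows admires] saw]: (t -> ((e -> (t -> t)) -> (t -> (t -> e)))) applied to t yields ((e -> (t -> t)) -> (t -> (t -> e))).
[[Rome [some never]] [[knows admires] saw]]: ((e -> (t -> t)) -> (t -> (t -> e))) applied to (e -> (t -> t)) yields (t -> (t -> e)).

(t -> (t -> e))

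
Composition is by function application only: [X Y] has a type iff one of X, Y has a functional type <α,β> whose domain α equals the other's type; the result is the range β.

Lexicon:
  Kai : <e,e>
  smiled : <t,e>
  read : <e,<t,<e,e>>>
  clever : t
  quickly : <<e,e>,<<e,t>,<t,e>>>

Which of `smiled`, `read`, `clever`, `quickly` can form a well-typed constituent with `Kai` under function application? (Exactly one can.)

smiled : <t,e> — no; Kai wants e, and smiled wants t.
read : <e,<t,<e,e>>> — no; Kai wants e, and read wants e.
clever : t — no; Kai wants e, and clever wants nothing (atomic).
quickly — combines: quickly : <<e,e>,<<e,t>,<t,e>>> takes Kai : <e,e> as argument, giving <<e,t>,<t,e>>.

quickly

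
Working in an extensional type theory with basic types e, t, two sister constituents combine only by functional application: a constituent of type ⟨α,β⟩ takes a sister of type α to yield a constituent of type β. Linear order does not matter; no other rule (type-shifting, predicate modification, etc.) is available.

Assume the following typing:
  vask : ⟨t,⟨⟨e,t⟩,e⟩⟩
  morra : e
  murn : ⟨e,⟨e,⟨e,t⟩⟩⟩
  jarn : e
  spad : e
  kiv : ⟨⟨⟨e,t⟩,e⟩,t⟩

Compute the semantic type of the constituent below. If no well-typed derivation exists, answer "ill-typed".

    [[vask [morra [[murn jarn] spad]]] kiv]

t

At [murn jarn], murn : ⟨e,⟨e,⟨e,t⟩⟩⟩ takes jarn : e, giving ⟨e,⟨e,t⟩⟩.
At [[murn jarn] spad], [murn jarn] : ⟨e,⟨e,t⟩⟩ takes spad : e, giving ⟨e,t⟩.
At [morra [[murn jarn] spad]], [[murn jarn] spad] : ⟨e,t⟩ takes morra : e, giving t.
At [vask [morra [[murn jarn] spad]]], vask : ⟨t,⟨⟨e,t⟩,e⟩⟩ takes [morra [[murn jarn] spad]] : t, giving ⟨⟨e,t⟩,e⟩.
At [[vask [morra [[murn jarn] spad]]] kiv], kiv : ⟨⟨⟨e,t⟩,e⟩,t⟩ takes [vask [morra [[murn jarn] spad]]] : ⟨⟨e,t⟩,e⟩, giving t.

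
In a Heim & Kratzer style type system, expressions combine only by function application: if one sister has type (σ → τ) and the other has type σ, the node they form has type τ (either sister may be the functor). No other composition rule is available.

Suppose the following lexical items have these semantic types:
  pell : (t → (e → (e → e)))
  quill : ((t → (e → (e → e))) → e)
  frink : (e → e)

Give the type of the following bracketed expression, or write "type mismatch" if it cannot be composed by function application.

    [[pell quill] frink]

e

[pell quill]: functor quill : ((t → (e → (e → e))) → e), argument pell : (t → (e → (e → e))); result e.
[[pell quill] frink]: functor frink : (e → e), argument [pell quill] : e; result e.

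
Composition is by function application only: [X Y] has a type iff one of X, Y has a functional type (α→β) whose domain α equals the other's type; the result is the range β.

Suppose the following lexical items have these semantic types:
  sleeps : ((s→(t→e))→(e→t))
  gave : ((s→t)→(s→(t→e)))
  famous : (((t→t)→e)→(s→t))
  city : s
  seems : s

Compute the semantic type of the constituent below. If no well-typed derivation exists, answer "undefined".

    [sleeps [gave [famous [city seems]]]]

undefined

[city seems]: s with s — neither is a function whose domain matches the other; composition fails here.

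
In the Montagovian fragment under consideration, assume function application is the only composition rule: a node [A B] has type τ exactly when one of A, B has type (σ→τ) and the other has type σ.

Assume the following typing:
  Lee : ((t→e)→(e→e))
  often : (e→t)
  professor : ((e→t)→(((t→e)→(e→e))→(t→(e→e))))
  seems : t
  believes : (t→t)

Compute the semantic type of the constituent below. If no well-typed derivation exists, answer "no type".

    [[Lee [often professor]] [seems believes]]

[often professor]: functor professor : ((e→t)→(((t→e)→(e→e))→(t→(e→e)))), argument often : (e→t); result (((t→e)→(e→e))→(t→(e→e))).
[Lee [often professor]]: functor [often professor] : (((t→e)→(e→e))→(t→(e→e))), argument Lee : ((t→e)→(e→e)); result (t→(e→e)).
[seems believes]: functor believes : (t→t), argument seems : t; result t.
[[Lee [often professor]] [seems believes]]: functor [Lee [often professor]] : (t→(e→e)), argument [seems believes] : t; result (e→e).

(e→e)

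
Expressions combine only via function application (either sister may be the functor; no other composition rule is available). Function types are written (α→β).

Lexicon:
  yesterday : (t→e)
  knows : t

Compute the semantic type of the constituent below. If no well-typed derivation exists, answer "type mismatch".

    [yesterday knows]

e

[yesterday knows] — yesterday of type (t→e) combines with knows of type t: type e.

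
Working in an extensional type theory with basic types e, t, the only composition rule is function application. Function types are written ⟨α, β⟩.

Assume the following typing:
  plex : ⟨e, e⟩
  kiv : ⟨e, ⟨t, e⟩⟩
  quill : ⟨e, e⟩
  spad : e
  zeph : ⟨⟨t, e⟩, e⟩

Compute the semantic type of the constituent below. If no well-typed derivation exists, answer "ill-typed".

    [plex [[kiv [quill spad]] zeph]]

[quill spad]: functor quill : ⟨e, e⟩, argument spad : e; result e.
[kiv [quill spad]]: functor kiv : ⟨e, ⟨t, e⟩⟩, argument [quill spad] : e; result ⟨t, e⟩.
[[kiv [quill spad]] zeph]: functor zeph : ⟨⟨t, e⟩, e⟩, argument [kiv [quill spad]] : ⟨t, e⟩; result e.
[plex [[kiv [quill spad]] zeph]]: functor plex : ⟨e, e⟩, argument [[kiv [quill spad]] zeph] : e; result e.

e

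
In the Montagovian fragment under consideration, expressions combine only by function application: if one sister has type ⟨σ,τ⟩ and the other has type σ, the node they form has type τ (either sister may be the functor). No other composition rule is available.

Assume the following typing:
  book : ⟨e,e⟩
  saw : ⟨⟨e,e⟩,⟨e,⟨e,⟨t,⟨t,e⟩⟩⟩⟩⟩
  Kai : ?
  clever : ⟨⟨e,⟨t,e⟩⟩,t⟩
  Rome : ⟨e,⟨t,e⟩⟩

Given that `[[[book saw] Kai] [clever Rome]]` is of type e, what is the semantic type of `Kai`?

For [[[book saw] Kai] [clever Rome]] to have type e with [clever Rome] of type t, [[book saw] Kai] must be the function: [[book saw] Kai] : ⟨t,e⟩.
For [[book saw] Kai] to have type ⟨t,e⟩ with [book saw] of type ⟨e,⟨e,⟨t,⟨t,e⟩⟩⟩⟩, Kai must be the function: Kai : ⟨⟨e,⟨e,⟨t,⟨t,e⟩⟩⟩⟩,⟨t,e⟩⟩.

⟨⟨e,⟨e,⟨t,⟨t,e⟩⟩⟩⟩,⟨t,e⟩⟩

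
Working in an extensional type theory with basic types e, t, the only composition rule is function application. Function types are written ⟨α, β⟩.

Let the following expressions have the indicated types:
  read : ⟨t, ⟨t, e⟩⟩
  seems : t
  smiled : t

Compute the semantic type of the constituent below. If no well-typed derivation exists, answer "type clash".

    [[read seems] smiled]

e

[read seems]: read is ⟨t, ⟨t, e⟩⟩, seems is t; result ⟨t, e⟩.
[[read seems] smiled]: [read seems] is ⟨t, e⟩, smiled is t; result e.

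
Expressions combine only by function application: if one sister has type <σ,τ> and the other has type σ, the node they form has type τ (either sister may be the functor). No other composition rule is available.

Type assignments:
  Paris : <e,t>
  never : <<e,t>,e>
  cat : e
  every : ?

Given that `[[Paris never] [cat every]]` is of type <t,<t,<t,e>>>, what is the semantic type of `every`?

[[Paris never] [cat every]] is required to be <t,<t,<t,e>>>. [Paris never] : e cannot yield <t,<t,<t,e>>> as functor, so [cat every] : <e,<t,<t,<t,e>>>>.
[cat every] is required to be <e,<t,<t,<t,e>>>>. cat : e cannot yield <e,<t,<t,<t,e>>>> as functor, so every : <e,<e,<t,<t,<t,e>>>>>.

<e,<e,<t,<t,<t,e>>>>>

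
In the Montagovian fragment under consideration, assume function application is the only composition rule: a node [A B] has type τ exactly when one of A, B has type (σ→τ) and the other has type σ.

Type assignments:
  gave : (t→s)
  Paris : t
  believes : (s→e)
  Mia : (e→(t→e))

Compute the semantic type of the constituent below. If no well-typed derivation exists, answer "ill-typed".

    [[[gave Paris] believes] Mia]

[gave Paris]: functor gave : (t→s), argument Paris : t; result s.
[[gave Paris] believes]: functor believes : (s→e), argument [gave Paris] : s; result e.
[[[gave Paris] believes] Mia]: functor Mia : (e→(t→e)), argument [[gave Paris] believes] : e; result (t→e).

(t→e)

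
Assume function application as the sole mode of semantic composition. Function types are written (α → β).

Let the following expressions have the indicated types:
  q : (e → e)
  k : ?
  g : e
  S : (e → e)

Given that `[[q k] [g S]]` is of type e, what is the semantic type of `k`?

At [[q k] [g S]] (required: e): [g S] is e, which is not a function with range e; hence [q k] is the functor — type (e → e).
At [q k] (required: (e → e)): q is (e → e), which is not a function with range (e → e); hence k is the functor — type ((e → e) → (e → e)).

((e → e) → (e → e))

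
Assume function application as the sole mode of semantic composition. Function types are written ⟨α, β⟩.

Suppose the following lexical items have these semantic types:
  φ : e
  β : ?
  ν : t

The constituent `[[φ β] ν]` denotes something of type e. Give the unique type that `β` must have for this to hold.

⟨e, ⟨t, e⟩⟩

[[φ β] ν] must have type e. The sister ν has type t; that is not a function onto e, so [φ β] must be the functor, of type ⟨t, e⟩.
[φ β] must have type ⟨t, e⟩. The sister φ has type e; that is not a function onto ⟨t, e⟩, so β must be the functor, of type ⟨e, ⟨t, e⟩⟩.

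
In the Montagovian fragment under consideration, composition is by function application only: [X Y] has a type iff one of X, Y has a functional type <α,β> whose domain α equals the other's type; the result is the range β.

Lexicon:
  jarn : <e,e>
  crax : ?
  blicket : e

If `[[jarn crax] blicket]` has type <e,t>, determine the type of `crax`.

[[jarn crax] blicket] must have type <e,t>. The sister blicket has type e; that is not a function onto <e,t>, so [jarn crax] must be the functor, of type <e,<e,t>>.
[jarn crax] must have type <e,<e,t>>. The sister jarn has type <e,e>; that is not a function onto <e,<e,t>>, so crax must be the functor, of type <<e,e>,<e,<e,t>>>.

<<e,e>,<e,<e,t>>>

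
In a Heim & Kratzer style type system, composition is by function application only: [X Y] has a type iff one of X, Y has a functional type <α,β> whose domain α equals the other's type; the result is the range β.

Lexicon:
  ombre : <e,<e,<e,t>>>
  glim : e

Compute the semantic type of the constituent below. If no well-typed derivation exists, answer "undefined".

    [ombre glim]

<e,<e,t>>

[ombre glim] — ombre of type <e,<e,<e,t>>> combines with glim of type e: type <e,<e,t>>.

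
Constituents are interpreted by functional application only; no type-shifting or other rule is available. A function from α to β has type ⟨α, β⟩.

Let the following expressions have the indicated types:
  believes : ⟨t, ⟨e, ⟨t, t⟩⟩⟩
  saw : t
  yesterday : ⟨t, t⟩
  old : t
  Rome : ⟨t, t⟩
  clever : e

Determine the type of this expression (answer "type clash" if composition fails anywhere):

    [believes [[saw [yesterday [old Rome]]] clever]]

[old Rome] — Rome of type ⟨t, t⟩ combines with old of type t: type t.
[yesterday [old Rome]] — yesterday of type ⟨t, t⟩ combines with [old Rome] of type t: type t.
At [saw [yesterday [old Rome]]]: neither t nor t can take the other as argument; the node is ill-typed.

type clash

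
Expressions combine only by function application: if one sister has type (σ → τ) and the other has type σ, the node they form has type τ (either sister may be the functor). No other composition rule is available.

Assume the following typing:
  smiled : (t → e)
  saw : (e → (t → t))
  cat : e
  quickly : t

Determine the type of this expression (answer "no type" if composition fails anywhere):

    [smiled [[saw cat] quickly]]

At [saw cat], saw : (e → (t → t)) takes cat : e, giving (t → t).
At [[saw cat] quickly], [saw cat] : (t → t) takes quickly : t, giving t.
At [smiled [[saw cat] quickly]], smiled : (t → e) takes [[saw cat] quickly] : t, giving e.

e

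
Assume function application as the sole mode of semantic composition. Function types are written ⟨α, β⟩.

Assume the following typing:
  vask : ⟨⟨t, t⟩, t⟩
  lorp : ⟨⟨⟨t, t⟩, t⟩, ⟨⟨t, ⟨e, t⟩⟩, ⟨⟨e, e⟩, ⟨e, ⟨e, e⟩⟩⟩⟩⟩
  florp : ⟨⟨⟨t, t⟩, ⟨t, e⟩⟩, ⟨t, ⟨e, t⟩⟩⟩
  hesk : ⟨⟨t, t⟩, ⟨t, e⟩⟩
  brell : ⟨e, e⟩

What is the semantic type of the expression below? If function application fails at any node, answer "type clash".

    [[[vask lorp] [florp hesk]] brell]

[vask lorp]: ⟨⟨⟨t, t⟩, t⟩, ⟨⟨t, ⟨e, t⟩⟩, ⟨⟨e, e⟩, ⟨e, ⟨e, e⟩⟩⟩⟩⟩ applied to ⟨⟨t, t⟩, t⟩ yields ⟨⟨t, ⟨e, t⟩⟩, ⟨⟨e, e⟩, ⟨e, ⟨e, e⟩⟩⟩⟩.
[florp hesk]: ⟨⟨⟨t, t⟩, ⟨t, e⟩⟩, ⟨t, ⟨e, t⟩⟩⟩ applied to ⟨⟨t, t⟩, ⟨t, e⟩⟩ yields ⟨t, ⟨e, t⟩⟩.
[[vask lorp] [florp hesk]]: ⟨⟨t, ⟨e, t⟩⟩, ⟨⟨e, e⟩, ⟨e, ⟨e, e⟩⟩⟩⟩ applied to ⟨t, ⟨e, t⟩⟩ yields ⟨⟨e, e⟩, ⟨e, ⟨e, e⟩⟩⟩.
[[[vask lorp] [florp hesk]] brell]: ⟨⟨e, e⟩, ⟨e, ⟨e, e⟩⟩⟩ applied to ⟨e, e⟩ yields ⟨e, ⟨e, e⟩⟩.

⟨e, ⟨e, e⟩⟩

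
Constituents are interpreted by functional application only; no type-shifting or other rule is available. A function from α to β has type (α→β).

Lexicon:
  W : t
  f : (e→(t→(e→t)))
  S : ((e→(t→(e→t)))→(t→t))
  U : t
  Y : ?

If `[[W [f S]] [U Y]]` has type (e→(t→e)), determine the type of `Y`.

(t→(t→(e→(t→e))))

At [[W [f S]] [U Y]] (required: (e→(t→e))): [W [f S]] is t, which is not a function with range (e→(t→e)); hence [U Y] is the functor — type (t→(e→(t→e))).
At [U Y] (required: (t→(e→(t→e)))): U is t, which is not a function with range (t→(e→(t→e))); hence Y is the functor — type (t→(t→(e→(t→e)))).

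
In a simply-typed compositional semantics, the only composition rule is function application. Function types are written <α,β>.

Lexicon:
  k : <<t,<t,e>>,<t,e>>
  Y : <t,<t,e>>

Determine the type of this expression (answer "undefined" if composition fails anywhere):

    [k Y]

[k Y] — k of type <<t,<t,e>>,<t,e>> combines with Y of type <t,<t,e>>: type <t,e>.

<t,e>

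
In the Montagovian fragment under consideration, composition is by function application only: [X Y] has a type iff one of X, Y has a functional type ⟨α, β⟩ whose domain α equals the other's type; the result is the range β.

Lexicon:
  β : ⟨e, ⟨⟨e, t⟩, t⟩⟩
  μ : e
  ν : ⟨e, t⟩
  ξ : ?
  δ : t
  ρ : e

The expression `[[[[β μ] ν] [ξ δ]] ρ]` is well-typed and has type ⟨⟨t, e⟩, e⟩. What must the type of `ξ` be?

⟨t, ⟨t, ⟨e, ⟨⟨t, e⟩, e⟩⟩⟩⟩

For [[[[β μ] ν] [ξ δ]] ρ] to have type ⟨⟨t, e⟩, e⟩ with ρ of type e, [[[β μ] ν] [ξ δ]] must be the function: [[[β μ] ν] [ξ δ]] : ⟨e, ⟨⟨t, e⟩, e⟩⟩.
For [[[β μ] ν] [ξ δ]] to have type ⟨e, ⟨⟨t, e⟩, e⟩⟩ with [[β μ] ν] of type t, [ξ δ] must be the function: [ξ δ] : ⟨t, ⟨e, ⟨⟨t, e⟩, e⟩⟩⟩.
For [ξ δ] to have type ⟨t, ⟨e, ⟨⟨t, e⟩, e⟩⟩⟩ with δ of type t, ξ must be the function: ξ : ⟨t, ⟨t, ⟨e, ⟨⟨t, e⟩, e⟩⟩⟩⟩.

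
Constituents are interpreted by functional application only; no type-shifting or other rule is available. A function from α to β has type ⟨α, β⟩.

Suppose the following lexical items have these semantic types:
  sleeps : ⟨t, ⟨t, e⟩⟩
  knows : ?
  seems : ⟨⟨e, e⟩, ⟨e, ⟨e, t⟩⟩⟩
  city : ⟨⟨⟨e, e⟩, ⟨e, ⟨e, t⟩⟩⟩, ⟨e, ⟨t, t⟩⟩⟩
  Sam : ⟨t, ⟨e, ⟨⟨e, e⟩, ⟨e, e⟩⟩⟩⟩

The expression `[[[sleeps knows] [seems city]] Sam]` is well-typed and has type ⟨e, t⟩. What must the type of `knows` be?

⟨⟨t, ⟨t, e⟩⟩, ⟨⟨e, ⟨t, t⟩⟩, ⟨⟨t, ⟨e, ⟨⟨e, e⟩, ⟨e, e⟩⟩⟩⟩, ⟨e, t⟩⟩⟩⟩

For [[[sleeps knows] [seems city]] Sam] to have type ⟨e, t⟩ with Sam of type ⟨t, ⟨e, ⟨⟨e, e⟩, ⟨e, e⟩⟩⟩⟩, [[sleeps knows] [seems city]] must be the function: [[sleeps knows] [seems city]] : ⟨⟨t, ⟨e, ⟨⟨e, e⟩, ⟨e, e⟩⟩⟩⟩, ⟨e, t⟩⟩.
For [[sleeps knows] [seems city]] to have type ⟨⟨t, ⟨e, ⟨⟨e, e⟩, ⟨e, e⟩⟩⟩⟩, ⟨e, t⟩⟩ with [seems city] of type ⟨e, ⟨t, t⟩⟩, [sleeps knows] must be the function: [sleeps knows] : ⟨⟨e, ⟨t, t⟩⟩, ⟨⟨t, ⟨e, ⟨⟨e, e⟩, ⟨e, e⟩⟩⟩⟩, ⟨e, t⟩⟩⟩.
For [sleeps knows] to have type ⟨⟨e, ⟨t, t⟩⟩, ⟨⟨t, ⟨e, ⟨⟨e, e⟩, ⟨e, e⟩⟩⟩⟩, ⟨e, t⟩⟩⟩ with sleeps of type ⟨t, ⟨t, e⟩⟩, knows must be the function: knows : ⟨⟨t, ⟨t, e⟩⟩, ⟨⟨e, ⟨t, t⟩⟩, ⟨⟨t, ⟨e, ⟨⟨e, e⟩, ⟨e, e⟩⟩⟩⟩, ⟨e, t⟩⟩⟩⟩.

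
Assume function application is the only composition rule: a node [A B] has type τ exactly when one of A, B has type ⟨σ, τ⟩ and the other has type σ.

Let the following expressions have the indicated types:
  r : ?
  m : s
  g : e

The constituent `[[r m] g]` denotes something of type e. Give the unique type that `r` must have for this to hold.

⟨s, ⟨e, e⟩⟩

[[r m] g] must have type e. The sister g has type e; that is not a function onto e, so [r m] must be the functor, of type ⟨e, e⟩.
[r m] must have type ⟨e, e⟩. The sister m has type s; that is not a function onto ⟨e, e⟩, so r must be the functor, of type ⟨s, ⟨e, e⟩⟩.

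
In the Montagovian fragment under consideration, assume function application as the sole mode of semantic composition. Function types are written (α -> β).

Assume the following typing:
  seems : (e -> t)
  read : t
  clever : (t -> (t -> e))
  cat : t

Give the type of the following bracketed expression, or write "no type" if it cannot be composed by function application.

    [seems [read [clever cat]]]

[clever cat]: clever is (t -> (t -> e)), cat is t; result (t -> e).
[read [clever cat]]: [clever cat] is (t -> e), read is t; result e.
[seems [read [clever cat]]]: seems is (e -> t), [read [clever cat]] is e; result t.

t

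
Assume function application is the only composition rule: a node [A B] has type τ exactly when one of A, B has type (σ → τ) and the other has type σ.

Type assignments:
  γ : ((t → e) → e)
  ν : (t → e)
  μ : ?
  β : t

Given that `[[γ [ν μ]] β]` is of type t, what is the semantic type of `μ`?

((t → e) → (((t → e) → e) → (t → t)))

[[γ [ν μ]] β] is required to be t. β : t cannot yield t as functor, so [γ [ν μ]] : (t → t).
[γ [ν μ]] is required to be (t → t). γ : ((t → e) → e) cannot yield (t → t) as functor, so [ν μ] : (((t → e) → e) → (t → t)).
[ν μ] is required to be (((t → e) → e) → (t → t)). ν : (t → e) cannot yield (((t → e) → e) → (t → t)) as functor, so μ : ((t → e) → (((t → e) → e) → (t → t))).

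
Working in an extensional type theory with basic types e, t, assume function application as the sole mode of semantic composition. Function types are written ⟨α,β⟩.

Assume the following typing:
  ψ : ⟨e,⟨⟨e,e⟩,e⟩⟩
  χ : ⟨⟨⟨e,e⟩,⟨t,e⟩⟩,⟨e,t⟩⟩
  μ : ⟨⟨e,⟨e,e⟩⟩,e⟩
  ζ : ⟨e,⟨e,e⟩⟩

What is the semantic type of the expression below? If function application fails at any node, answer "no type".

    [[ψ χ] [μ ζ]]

no type

[ψ χ]: ⟨e,⟨⟨e,e⟩,e⟩⟩ with ⟨⟨⟨e,e⟩,⟨t,e⟩⟩,⟨e,t⟩⟩ — neither is a function whose domain matches the other; composition fails here.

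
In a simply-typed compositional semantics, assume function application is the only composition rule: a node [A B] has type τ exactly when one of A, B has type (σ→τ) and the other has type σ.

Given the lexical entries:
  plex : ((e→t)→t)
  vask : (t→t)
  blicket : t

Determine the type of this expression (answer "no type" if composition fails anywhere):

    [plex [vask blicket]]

no type

[vask blicket]: (t→t) applied to t yields t.
[plex [vask blicket]]: ((e→t)→t) with t — neither is a function whose domain matches the other; composition fails here.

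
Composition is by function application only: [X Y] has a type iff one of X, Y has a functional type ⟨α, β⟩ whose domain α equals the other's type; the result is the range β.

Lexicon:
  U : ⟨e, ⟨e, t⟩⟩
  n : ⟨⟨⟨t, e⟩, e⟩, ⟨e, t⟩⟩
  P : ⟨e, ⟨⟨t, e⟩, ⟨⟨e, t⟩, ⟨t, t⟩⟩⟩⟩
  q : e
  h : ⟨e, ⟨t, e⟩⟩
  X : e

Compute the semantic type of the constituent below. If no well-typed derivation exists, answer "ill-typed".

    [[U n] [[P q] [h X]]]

[U n]: ⟨e, ⟨e, t⟩⟩ and ⟨⟨⟨t, e⟩, e⟩, ⟨e, t⟩⟩ cannot combine by function application — type clash.

ill-typed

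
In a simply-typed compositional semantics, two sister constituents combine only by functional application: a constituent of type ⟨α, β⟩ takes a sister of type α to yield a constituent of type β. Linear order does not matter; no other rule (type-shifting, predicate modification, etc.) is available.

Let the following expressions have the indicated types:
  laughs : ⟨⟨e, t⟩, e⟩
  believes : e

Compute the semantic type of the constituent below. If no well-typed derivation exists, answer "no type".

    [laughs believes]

no type

[laughs believes]: ⟨⟨e, t⟩, e⟩ with e — neither is a function whose domain matches the other; composition fails here.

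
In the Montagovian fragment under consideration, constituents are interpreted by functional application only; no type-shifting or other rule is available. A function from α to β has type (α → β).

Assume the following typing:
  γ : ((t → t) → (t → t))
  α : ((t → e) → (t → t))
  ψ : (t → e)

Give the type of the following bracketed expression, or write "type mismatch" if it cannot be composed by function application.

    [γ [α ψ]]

(t → t)

[α ψ]: ((t → e) → (t → t)) applied to (t → e) yields (t → t).
[γ [α ψ]]: ((t → t) → (t → t)) applied to (t → t) yields (t → t).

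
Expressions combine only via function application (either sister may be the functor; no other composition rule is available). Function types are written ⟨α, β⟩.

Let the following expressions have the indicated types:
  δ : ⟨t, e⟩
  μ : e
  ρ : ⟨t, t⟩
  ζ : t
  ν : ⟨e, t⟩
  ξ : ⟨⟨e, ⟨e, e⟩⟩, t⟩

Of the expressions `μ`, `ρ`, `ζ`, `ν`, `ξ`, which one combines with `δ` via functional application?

ζ

μ : e — neither side's domain matches the other.
ρ : ⟨t, t⟩ — neither side's domain matches the other.
ζ — combines: δ : ⟨t, e⟩ takes ζ : t as argument, giving e.
ν : ⟨e, t⟩ — neither side's domain matches the other.
ξ : ⟨⟨e, ⟨e, e⟩⟩, t⟩ — neither side's domain matches the other.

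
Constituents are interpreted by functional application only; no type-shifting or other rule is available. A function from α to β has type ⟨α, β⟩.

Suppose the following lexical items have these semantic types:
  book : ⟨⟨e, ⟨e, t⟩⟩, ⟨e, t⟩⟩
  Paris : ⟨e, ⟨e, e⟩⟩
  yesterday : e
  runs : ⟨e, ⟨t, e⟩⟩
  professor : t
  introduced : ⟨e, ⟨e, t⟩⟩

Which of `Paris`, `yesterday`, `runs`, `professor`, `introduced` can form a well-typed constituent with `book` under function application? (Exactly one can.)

Paris : ⟨e, ⟨e, e⟩⟩ — no; book wants ⟨e, ⟨e, t⟩⟩, and Paris wants e.
yesterday : e — no; book wants ⟨e, ⟨e, t⟩⟩, and yesterday wants nothing (atomic).
runs : ⟨e, ⟨t, e⟩⟩ — no; book wants ⟨e, ⟨e, t⟩⟩, and runs wants e.
professor : t — no; book wants ⟨e, ⟨e, t⟩⟩, and professor wants nothing (atomic).
introduced — combines: book : ⟨⟨e, ⟨e, t⟩⟩, ⟨e, t⟩⟩ takes introduced : ⟨e, ⟨e, t⟩⟩ as argument, giving ⟨e, t⟩.

introduced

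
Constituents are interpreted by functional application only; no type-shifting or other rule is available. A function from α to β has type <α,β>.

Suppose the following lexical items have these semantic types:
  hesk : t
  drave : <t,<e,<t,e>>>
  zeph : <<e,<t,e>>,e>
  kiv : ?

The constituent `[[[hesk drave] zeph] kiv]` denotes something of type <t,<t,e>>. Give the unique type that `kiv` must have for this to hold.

<e,<t,<t,e>>>

[[[hesk drave] zeph] kiv] is required to be <t,<t,e>>. [[hesk drave] zeph] : e cannot yield <t,<t,e>> as functor, so kiv : <e,<t,<t,e>>>.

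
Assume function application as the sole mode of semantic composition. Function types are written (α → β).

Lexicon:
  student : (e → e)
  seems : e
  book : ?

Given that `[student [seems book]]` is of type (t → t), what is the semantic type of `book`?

[student [seems book]] is required to be (t → t). student : (e → e) cannot yield (t → t) as functor, so [seems book] : ((e → e) → (t → t)).
[seems book] is required to be ((e → e) → (t → t)). seems : e cannot yield ((e → e) → (t → t)) as functor, so book : (e → ((e → e) → (t → t))).

(e → ((e → e) → (t → t)))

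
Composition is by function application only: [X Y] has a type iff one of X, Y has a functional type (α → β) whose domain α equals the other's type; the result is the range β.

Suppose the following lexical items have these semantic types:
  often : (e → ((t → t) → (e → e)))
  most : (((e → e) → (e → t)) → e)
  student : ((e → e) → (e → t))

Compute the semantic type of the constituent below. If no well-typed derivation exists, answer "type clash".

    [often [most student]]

((t → t) → (e → e))

[most student] — most of type (((e → e) → (e → t)) → e) combines with student of type ((e → e) → (e → t)): type e.
[often [most student]] — often of type (e → ((t → t) → (e → e))) combines with [most student] of type e: type ((t → t) → (e → e)).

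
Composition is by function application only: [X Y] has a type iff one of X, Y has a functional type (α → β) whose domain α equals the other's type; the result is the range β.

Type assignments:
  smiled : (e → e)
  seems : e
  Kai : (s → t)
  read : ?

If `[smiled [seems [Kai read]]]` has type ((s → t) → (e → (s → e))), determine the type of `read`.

((s → t) → (e → ((e → e) → ((s → t) → (e → (s → e))))))

[smiled [seems [Kai read]]] must have type ((s → t) → (e → (s → e))). The sister smiled has type (e → e); that is not a function onto ((s → t) → (e → (s → e))), so [seems [Kai read]] must be the functor, of type ((e → e) → ((s → t) → (e → (s → e)))).
[seems [Kai read]] must have type ((e → e) → ((s → t) → (e → (s → e)))). The sister seems has type e; that is not a function onto ((e → e) → ((s → t) → (e → (s → e)))), so [Kai read] must be the functor, of type (e → ((e → e) → ((s → t) → (e → (s → e))))).
[Kai read] must have type (e → ((e → e) → ((s → t) → (e → (s → e))))). The sister Kai has type (s → t); that is not a function onto (e → ((e → e) → ((s → t) → (e → (s → e))))), so read must be the functor, of type ((s → t) → (e → ((e → e) → ((s → t) → (e → (s → e)))))).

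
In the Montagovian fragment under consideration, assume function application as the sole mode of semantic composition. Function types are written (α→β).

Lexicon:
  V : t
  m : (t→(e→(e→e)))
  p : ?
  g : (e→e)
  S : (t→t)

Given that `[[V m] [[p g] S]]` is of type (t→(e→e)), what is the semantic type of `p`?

For [[V m] [[p g] S]] to have type (t→(e→e)) with [V m] of type (e→(e→e)), [[p g] S] must be the function: [[p g] S] : ((e→(e→e))→(t→(e→e))).
For [[p g] S] to have type ((e→(e→e))→(t→(e→e))) with S of type (t→t), [p g] must be the function: [p g] : ((t→t)→((e→(e→e))→(t→(e→e)))).
For [p g] to have type ((t→t)→((e→(e→e))→(t→(e→e)))) with g of type (e→e), p must be the function: p : ((e→e)→((t→t)→((e→(e→e))→(t→(e→e))))).

((e→e)→((t→t)→((e→(e→e))→(t→(e→e)))))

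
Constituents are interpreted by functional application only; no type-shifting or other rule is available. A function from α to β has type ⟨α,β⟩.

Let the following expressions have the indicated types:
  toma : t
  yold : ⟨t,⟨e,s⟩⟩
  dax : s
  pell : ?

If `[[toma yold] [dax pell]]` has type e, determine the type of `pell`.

For [[toma yold] [dax pell]] to have type e with [toma yold] of type ⟨e,s⟩, [dax pell] must be the function: [dax pell] : ⟨⟨e,s⟩,e⟩.
For [dax pell] to have type ⟨⟨e,s⟩,e⟩ with dax of type s, pell must be the function: pell : ⟨s,⟨⟨e,s⟩,e⟩⟩.

⟨s,⟨⟨e,s⟩,e⟩⟩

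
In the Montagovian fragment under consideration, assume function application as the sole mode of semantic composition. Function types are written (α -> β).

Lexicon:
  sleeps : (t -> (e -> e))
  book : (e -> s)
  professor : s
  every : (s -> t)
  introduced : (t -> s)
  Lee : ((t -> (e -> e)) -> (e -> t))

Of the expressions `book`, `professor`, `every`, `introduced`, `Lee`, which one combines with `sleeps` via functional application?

book : (e -> s) — does not combine with sleeps.
professor : s — does not combine with sleeps.
every : (s -> t) — does not combine with sleeps.
introduced : (t -> s) — does not combine with sleeps.
Lee — combines: Lee : ((t -> (e -> e)) -> (e -> t)) takes sleeps : (t -> (e -> e)) as argument, giving (e -> t).

Lee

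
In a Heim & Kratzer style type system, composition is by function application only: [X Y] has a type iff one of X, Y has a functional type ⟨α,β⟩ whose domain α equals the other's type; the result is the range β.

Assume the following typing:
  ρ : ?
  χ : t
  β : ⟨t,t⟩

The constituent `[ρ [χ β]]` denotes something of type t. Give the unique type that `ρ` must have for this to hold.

[ρ [χ β]] is required to be t. [χ β] : t cannot yield t as functor, so ρ : ⟨t,t⟩.

⟨t,t⟩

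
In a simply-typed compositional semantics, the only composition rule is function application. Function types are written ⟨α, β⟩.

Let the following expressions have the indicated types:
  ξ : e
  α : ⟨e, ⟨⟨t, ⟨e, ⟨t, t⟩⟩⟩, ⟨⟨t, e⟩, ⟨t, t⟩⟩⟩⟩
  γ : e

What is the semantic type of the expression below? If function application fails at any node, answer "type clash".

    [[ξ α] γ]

type clash

[ξ α]: α is ⟨e, ⟨⟨t, ⟨e, ⟨t, t⟩⟩⟩, ⟨⟨t, e⟩, ⟨t, t⟩⟩⟩⟩, ξ is e; result ⟨⟨t, ⟨e, ⟨t, t⟩⟩⟩, ⟨⟨t, e⟩, ⟨t, t⟩⟩⟩.
At [[ξ α] γ]: neither ⟨⟨t, ⟨e, ⟨t, t⟩⟩⟩, ⟨⟨t, e⟩, ⟨t, t⟩⟩⟩ nor e can take the other as argument; the node is ill-typed.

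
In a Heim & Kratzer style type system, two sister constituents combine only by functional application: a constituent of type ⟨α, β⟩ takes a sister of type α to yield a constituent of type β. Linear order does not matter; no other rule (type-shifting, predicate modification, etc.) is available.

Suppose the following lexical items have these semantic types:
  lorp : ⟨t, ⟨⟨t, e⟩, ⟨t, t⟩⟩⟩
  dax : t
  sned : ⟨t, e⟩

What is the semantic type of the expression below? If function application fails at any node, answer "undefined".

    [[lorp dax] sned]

At [lorp dax], lorp : ⟨t, ⟨⟨t, e⟩, ⟨t, t⟩⟩⟩ takes dax : t, giving ⟨⟨t, e⟩, ⟨t, t⟩⟩.
At [[lorp dax] sned], [lorp dax] : ⟨⟨t, e⟩, ⟨t, t⟩⟩ takes sned : ⟨t, e⟩, giving ⟨t, t⟩.

⟨t, t⟩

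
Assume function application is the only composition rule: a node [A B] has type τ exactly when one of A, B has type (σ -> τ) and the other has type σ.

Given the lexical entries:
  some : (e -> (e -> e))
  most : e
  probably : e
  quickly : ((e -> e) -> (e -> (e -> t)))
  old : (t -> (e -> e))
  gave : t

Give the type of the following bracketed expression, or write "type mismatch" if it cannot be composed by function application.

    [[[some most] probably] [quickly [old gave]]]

At [some most], some : (e -> (e -> e)) takes most : e, giving (e -> e).
At [[some most] probably], [some most] : (e -> e) takes probably : e, giving e.
At [old gave], old : (t -> (e -> e)) takes gave : t, giving (e -> e).
At [quickly [old gave]], quickly : ((e -> e) -> (e -> (e -> t))) takes [old gave] : (e -> e), giving (e -> (e -> t)).
At [[[some most] probably] [quickly [old gave]]], [quickly [old gave]] : (e -> (e -> t)) takes [[some most] probably] : e, giving (e -> t).

(e -> t)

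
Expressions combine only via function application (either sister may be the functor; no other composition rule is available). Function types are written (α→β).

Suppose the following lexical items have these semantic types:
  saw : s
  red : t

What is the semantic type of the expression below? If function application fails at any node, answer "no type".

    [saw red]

[saw red]: s and t cannot combine by function application — type clash.

no type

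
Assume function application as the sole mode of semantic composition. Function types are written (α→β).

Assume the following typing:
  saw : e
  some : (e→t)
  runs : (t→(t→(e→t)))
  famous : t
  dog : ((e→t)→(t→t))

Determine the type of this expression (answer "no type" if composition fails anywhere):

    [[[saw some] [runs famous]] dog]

[saw some]: functor some : (e→t), argument saw : e; result t.
[runs famous]: functor runs : (t→(t→(e→t))), argument famous : t; result (t→(e→t)).
[[saw some] [runs famous]]: functor [runs famous] : (t→(e→t)), argument [saw some] : t; result (e→t).
[[[saw some] [runs famous]] dog]: functor dog : ((e→t)→(t→t)), argument [[saw some] [runs famous]] : (e→t); result (t→t).

(t→t)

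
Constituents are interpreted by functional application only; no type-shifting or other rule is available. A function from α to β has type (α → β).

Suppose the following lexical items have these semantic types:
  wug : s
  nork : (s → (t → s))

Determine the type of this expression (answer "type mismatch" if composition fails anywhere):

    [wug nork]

(t → s)

[wug nork]: nork is (s → (t → s)), wug is s; result (t → s).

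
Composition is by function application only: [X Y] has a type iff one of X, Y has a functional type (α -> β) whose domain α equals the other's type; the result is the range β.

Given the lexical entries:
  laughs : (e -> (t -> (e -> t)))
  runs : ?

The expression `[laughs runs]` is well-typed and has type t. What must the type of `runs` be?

For [laughs runs] to have type t with laughs of type (e -> (t -> (e -> t))), runs must be the function: runs : ((e -> (t -> (e -> t))) -> t).

((e -> (t -> (e -> t))) -> t)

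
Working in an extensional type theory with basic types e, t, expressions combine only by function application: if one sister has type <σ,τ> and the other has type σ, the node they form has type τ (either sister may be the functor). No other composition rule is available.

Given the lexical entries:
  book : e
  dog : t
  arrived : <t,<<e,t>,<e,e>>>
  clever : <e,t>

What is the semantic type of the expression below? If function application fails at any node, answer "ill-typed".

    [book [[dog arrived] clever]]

[dog arrived] — arrived of type <t,<<e,t>,<e,e>>> combines with dog of type t: type <<e,t>,<e,e>>.
[[dog arrived] clever] — [dog arrived] of type <<e,t>,<e,e>> combines with clever of type <e,t>: type <e,e>.
[book [[dog arrived] clever]] — [[dog arrived] clever] of type <e,e> combines with book of type e: type e.

e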